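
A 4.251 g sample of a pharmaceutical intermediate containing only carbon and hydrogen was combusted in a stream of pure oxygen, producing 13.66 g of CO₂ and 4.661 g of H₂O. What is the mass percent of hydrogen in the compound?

mol C = 13.66 g CO₂ ÷ 44.009 g/mol = 0.31039 mol
mol H = 2 × 4.661 g H₂O ÷ 18.015 g/mol = 0.51746 mol
mass % H = 0.52160 g ÷ 4.251 g × 100%

12.27%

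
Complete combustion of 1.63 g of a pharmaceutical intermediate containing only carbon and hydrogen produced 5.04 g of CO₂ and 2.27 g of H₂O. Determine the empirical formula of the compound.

mol C = 5.04 g CO₂ ÷ 44.009 g/mol = 0.1145 mol
mol H = 2 × 2.27 g H₂O ÷ 18.015 g/mol = 0.2520 mol
Divide by the smallest (0.1145 mol): C 1.000, H 2.201
Multiplying each by 5 gives whole numbers: C 5.00, H 11.00

C5H11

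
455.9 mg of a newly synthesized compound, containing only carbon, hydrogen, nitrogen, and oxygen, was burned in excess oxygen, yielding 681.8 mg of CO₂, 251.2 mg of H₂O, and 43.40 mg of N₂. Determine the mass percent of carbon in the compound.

40.82%

mol C = 0.6818 g CO₂ ÷ 44.009 g/mol = 0.015492 mol
mol H = 2 × 0.2512 g H₂O ÷ 18.015 g/mol = 0.027888 mol
mol N = 2 × 0.04340 g N₂ ÷ 28.014 g/mol = 0.0030985 mol
mass O = 0.4559 − (0.18608 + 0.028111 + 0.043400) = 0.19831 g → mol O = 0.19831 ÷ 15.999 = 0.012395 mol
mass % C = 0.18608 g ÷ 0.4559 g × 100%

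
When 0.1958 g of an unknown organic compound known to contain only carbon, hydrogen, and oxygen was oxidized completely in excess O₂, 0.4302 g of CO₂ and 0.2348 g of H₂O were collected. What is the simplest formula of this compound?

mol C = 0.4302 g CO₂ ÷ 44.009 g/mol = 0.0097753 mol
mol H = 2 × 0.2348 g H₂O ÷ 18.015 g/mol = 0.026067 mol
mass O = 0.1958 − (0.11741 + 0.026276) = 0.052113 g → mol O = 0.052113 ÷ 15.999 = 0.0032573 mol
Divide by the smallest (0.0032573 mol): C 3.001, H 8.003, O 1.000

C3H8O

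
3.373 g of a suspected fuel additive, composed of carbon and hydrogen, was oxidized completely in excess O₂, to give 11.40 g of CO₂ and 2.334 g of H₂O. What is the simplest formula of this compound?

mol C = 11.40 g CO₂ ÷ 44.009 g/mol = 0.25904 mol
mol H = 2 × 2.334 g H₂O ÷ 18.015 g/mol = 0.25912 mol
Divide by the smallest (0.25904 mol): C 1.000, H 1.000

CH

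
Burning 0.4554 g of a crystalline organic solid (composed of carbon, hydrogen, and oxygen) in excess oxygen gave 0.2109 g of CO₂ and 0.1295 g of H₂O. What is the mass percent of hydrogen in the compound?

mol C = 0.2109 g CO₂ ÷ 44.009 g/mol = 0.0047922 mol
mol H = 2 × 0.1295 g H₂O ÷ 18.015 g/mol = 0.014377 mol
mass O = 0.4554 − (0.057559 + 0.014492) = 0.38335 g → mol O = 0.38335 ÷ 15.999 = 0.023961 mol
mass % H = 0.014492 g ÷ 0.4554 g × 100%

3.18%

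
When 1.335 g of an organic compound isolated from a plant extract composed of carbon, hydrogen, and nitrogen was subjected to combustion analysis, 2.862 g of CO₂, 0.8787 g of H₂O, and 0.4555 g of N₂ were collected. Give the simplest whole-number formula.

C2H3N

mol C = 2.862 g CO₂ ÷ 44.009 g/mol = 0.065032 mol
mol H = 2 × 0.8787 g H₂O ÷ 18.015 g/mol = 0.097552 mol
mol N = 2 × 0.4555 g N₂ ÷ 28.014 g/mol = 0.032519 mol
Divide by the smallest (0.032519 mol): C 2.000, H 3.000, N 1.000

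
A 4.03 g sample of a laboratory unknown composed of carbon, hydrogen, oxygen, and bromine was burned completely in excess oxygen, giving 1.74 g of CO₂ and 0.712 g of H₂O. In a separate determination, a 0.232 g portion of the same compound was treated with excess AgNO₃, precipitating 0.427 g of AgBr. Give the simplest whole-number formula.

mol C = 1.74 g CO₂ ÷ 44.009 g/mol = 0.03954 mol
mol H = 2 × 0.712 g H₂O ÷ 18.015 g/mol = 0.07905 mol
From the AgBr data: mol Br per gram of compound = (0.427 ÷ 187.772) ÷ 0.232 = 0.009802 mol/g, so in the 4.03 g combustion sample mol Br = 0.03950 mol
mass O = 4.03 − (0.4749 + 0.07968 + 3.156) = 0.3191 g → mol O = 0.3191 ÷ 15.999 = 0.01995 mol
Divide by the smallest (0.01995 mol): C 1.982, H 3.963, Br 1.980, O 1.000

C2H4Br2O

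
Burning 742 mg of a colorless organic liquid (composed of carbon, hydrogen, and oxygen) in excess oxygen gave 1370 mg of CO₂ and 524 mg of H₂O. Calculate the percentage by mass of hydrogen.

mol C = 1.37 g CO₂ ÷ 44.009 g/mol = 0.03113 mol
mol H = 2 × 0.524 g H₂O ÷ 18.015 g/mol = 0.05817 mol
mass O = 0.742 − (0.3739 + 0.05864) = 0.3095 g → mol O = 0.3095 ÷ 15.999 = 0.01934 mol
mass % H = 0.05864 g ÷ 0.742 g × 100%

7.9%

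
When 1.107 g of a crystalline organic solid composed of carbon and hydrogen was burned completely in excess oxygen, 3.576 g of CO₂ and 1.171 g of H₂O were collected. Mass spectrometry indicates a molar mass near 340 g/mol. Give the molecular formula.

C25H40

mol C = 3.576 g CO₂ ÷ 44.009 g/mol = 0.081256 mol
mol H = 2 × 1.171 g H₂O ÷ 18.015 g/mol = 0.13000 mol
Divide by the smallest (0.081256 mol): C 1.000, H 1.600
Multiplying each by 5 gives whole numbers: C 5.00, H 8.00
Empirical formula: C5H8
Empirical-formula mass = 68.12 g/mol; 340 ÷ 68.12 ≈ 5, so the molecular formula is C25H40.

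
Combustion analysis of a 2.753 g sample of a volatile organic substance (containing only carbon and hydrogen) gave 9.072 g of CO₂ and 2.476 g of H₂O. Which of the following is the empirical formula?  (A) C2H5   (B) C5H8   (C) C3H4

(C) C3H4

mol C = 9.072 g CO₂ ÷ 44.009 g/mol = 0.20614 mol
mol H = 2 × 2.476 g H₂O ÷ 18.015 g/mol = 0.27488 mol
Divide by the smallest (0.20614 mol): C 1.000, H 1.333
Multiplying each by 3 gives whole numbers: C 3.00, H 4.00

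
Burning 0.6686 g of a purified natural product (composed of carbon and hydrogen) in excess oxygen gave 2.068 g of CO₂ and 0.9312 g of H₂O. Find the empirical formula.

C5H11

mol C = 2.068 g CO₂ ÷ 44.009 g/mol = 0.046990 mol
mol H = 2 × 0.9312 g H₂O ÷ 18.015 g/mol = 0.10338 mol
Divide by the smallest (0.046990 mol): C 1.000, H 2.200
Multiplying each by 5 gives whole numbers: C 5.00, H 11.00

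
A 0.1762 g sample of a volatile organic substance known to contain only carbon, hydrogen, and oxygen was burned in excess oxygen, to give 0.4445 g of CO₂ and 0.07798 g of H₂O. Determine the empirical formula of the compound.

mol C = 0.4445 g CO₂ ÷ 44.009 g/mol = 0.010100 mol
mol H = 2 × 0.07798 g H₂O ÷ 18.015 g/mol = 0.0086572 mol
mass O = 0.1762 − (0.12131 + 0.0087265) = 0.046160 g → mol O = 0.046160 ÷ 15.999 = 0.0028852 mol
Divide by the smallest (0.0028852 mol): C 3.501, H 3.001, O 1.000
Multiplying each by 2 gives whole numbers: C 7.00, H 6.00, O 2.00

C7H6O2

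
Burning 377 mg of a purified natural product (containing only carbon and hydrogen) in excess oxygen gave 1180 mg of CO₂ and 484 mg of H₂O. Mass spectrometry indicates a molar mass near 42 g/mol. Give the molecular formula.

C3H6

mol C = 1.18 g CO₂ ÷ 44.009 g/mol = 0.02681 mol
mol H = 2 × 0.484 g H₂O ÷ 18.015 g/mol = 0.05373 mol
Divide by the smallest (0.02681 mol): C 1.000, H 2.004
Empirical formula: CH2
Empirical-formula mass = 14.03 g/mol; 42 ÷ 14.03 ≈ 3, so the molecular formula is C3H6.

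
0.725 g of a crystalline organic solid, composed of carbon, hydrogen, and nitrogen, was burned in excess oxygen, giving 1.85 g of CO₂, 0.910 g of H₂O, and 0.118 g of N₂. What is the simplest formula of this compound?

mol C = 1.85 g CO₂ ÷ 44.009 g/mol = 0.04204 mol
mol H = 2 × 0.910 g H₂O ÷ 18.015 g/mol = 0.1010 mol
mol N = 2 × 0.118 g N₂ ÷ 28.014 g/mol = 0.008424 mol
Divide by the smallest (0.008424 mol): C 4.990, H 11.992, N 1.000

C5H12N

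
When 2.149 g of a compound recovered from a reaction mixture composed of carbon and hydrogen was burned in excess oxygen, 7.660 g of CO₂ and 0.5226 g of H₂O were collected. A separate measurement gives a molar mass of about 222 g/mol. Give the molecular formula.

C18H6

mol C = 7.660 g CO₂ ÷ 44.009 g/mol = 0.17406 mol
mol H = 2 × 0.5226 g H₂O ÷ 18.015 g/mol = 0.058018 mol
Divide by the smallest (0.058018 mol): C 3.000, H 1.000
Empirical formula: C3H
Empirical-formula mass = 37.04 g/mol; 222 ÷ 37.04 ≈ 6, so the molecular formula is C18H6.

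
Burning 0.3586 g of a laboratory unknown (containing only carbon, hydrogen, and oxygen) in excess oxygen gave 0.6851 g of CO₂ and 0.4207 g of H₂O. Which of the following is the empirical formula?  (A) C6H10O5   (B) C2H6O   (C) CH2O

mol C = 0.6851 g CO₂ ÷ 44.009 g/mol = 0.015567 mol
mol H = 2 × 0.4207 g H₂O ÷ 18.015 g/mol = 0.046706 mol
mass O = 0.3586 − (0.18698 + 0.047079) = 0.12454 g → mol O = 0.12454 ÷ 15.999 = 0.0077844 mol
Divide by the smallest (0.0077844 mol): C 2.000, H 6.000, O 1.000

(B) C2H6O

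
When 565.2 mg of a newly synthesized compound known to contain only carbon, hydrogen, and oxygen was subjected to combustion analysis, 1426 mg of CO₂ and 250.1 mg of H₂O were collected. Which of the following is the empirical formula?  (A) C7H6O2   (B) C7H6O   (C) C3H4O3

mol C = 1.426 g CO₂ ÷ 44.009 g/mol = 0.032402 mol
mol H = 2 × 0.2501 g H₂O ÷ 18.015 g/mol = 0.027766 mol
mass O = 0.5652 − (0.38919 + 0.027988) = 0.14803 g → mol O = 0.14803 ÷ 15.999 = 0.0092522 mol
Divide by the smallest (0.0092522 mol): C 3.502, H 3.001, O 1.000
Multiplying each by 2 gives whole numbers: C 7.00, H 6.00, O 2.00

(A) C7H6O2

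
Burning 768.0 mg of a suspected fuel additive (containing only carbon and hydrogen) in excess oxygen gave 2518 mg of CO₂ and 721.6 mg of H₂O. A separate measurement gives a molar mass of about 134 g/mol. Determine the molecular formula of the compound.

mol C = 2.518 g CO₂ ÷ 44.009 g/mol = 0.057216 mol
mol H = 2 × 0.7216 g H₂O ÷ 18.015 g/mol = 0.080111 mol
Divide by the smallest (0.057216 mol): C 1.000, H 1.400
Multiplying each by 5 gives whole numbers: C 5.00, H 7.00
Empirical formula: C5H7
Empirical-formula mass = 67.11 g/mol; 134 ÷ 67.11 ≈ 2, so the molecular formula is C10H14.

C10H14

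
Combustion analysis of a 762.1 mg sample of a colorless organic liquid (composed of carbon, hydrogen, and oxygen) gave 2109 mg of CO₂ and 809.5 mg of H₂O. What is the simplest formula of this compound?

C8H15O

mol C = 2.109 g CO₂ ÷ 44.009 g/mol = 0.047922 mol
mol H = 2 × 0.8095 g H₂O ÷ 18.015 g/mol = 0.089870 mol
mass O = 0.7621 − (0.57559 + 0.090589) = 0.095920 g → mol O = 0.095920 ÷ 15.999 = 0.0059954 mol
Divide by the smallest (0.0059954 mol): C 7.993, H 14.990, O 1.000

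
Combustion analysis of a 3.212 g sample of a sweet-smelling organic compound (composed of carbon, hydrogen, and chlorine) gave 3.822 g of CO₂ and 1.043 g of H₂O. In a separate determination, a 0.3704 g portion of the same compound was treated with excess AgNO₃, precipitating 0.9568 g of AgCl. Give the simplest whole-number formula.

mol C = 3.822 g CO₂ ÷ 44.009 g/mol = 0.086846 mol
mol H = 2 × 1.043 g H₂O ÷ 18.015 g/mol = 0.11579 mol
From the AgCl data: mol Cl per gram of compound = (0.9568 ÷ 143.318) ÷ 0.3704 = 0.018024 mol/g, so in the 3.212 g combustion sample mol Cl = 0.057893 mol
Divide by the smallest (0.057893 mol): C 1.500, H 2.000, Cl 1.000
Multiplying each by 2 gives whole numbers: C 3.00, H 4.00, Cl 2.00

C3H4Cl2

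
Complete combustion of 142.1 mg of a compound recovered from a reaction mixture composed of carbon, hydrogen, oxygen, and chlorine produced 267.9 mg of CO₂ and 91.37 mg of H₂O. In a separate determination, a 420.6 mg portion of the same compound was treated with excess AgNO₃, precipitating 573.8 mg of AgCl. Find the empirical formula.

C9H15Cl2O

mol C = 0.2679 g CO₂ ÷ 44.009 g/mol = 0.0060874 mol
mol H = 2 × 0.09137 g H₂O ÷ 18.015 g/mol = 0.010144 mol
From the AgCl data: mol Cl per gram of compound = (0.5738 ÷ 143.318) ÷ 0.4206 = 0.0095190 mol/g, so in the 0.1421 g combustion sample mol Cl = 0.0013526 mol
mass O = 0.1421 − (0.073116 + 0.010225 + 0.047951) = 0.010808 g → mol O = 0.010808 ÷ 15.999 = 0.00067555 mol
Divide by the smallest (0.00067555 mol): C 9.011, H 15.016, Cl 2.002, O 1.000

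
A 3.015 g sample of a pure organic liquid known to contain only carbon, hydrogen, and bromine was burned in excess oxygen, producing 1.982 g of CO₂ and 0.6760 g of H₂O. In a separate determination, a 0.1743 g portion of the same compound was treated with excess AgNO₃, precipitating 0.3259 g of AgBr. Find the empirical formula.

C3H5Br2

mol C = 1.982 g CO₂ ÷ 44.009 g/mol = 0.045036 mol
mol H = 2 × 0.6760 g H₂O ÷ 18.015 g/mol = 0.075049 mol
From the AgBr data: mol Br per gram of compound = (0.3259 ÷ 187.772) ÷ 0.1743 = 0.0099576 mol/g, so in the 3.015 g combustion sample mol Br = 0.030022 mol
Divide by the smallest (0.030022 mol): C 1.500, H 2.500, Br 1.000
Multiplying each by 2 gives whole numbers: C 3.00, H 5.00, Br 2.00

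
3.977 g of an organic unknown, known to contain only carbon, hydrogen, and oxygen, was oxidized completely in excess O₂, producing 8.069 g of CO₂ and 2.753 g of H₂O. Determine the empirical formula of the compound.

mol C = 8.069 g CO₂ ÷ 44.009 g/mol = 0.18335 mol
mol H = 2 × 2.753 g H₂O ÷ 18.015 g/mol = 0.30563 mol
mass O = 3.977 − (2.2022 + 0.30808) = 1.4667 g → mol O = 1.4667 ÷ 15.999 = 0.091676 mol
Divide by the smallest (0.091676 mol): C 2.000, H 3.334, O 1.000
Multiplying each by 3 gives whole numbers: C 6.00, H 10.00, O 3.00

C6H10O3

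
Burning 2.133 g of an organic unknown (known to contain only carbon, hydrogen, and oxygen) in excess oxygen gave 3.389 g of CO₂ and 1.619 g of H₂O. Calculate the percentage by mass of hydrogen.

8.49%

mol C = 3.389 g CO₂ ÷ 44.009 g/mol = 0.077007 mol
mol H = 2 × 1.619 g H₂O ÷ 18.015 g/mol = 0.17974 mol
mass O = 2.133 − (0.92493 + 0.18118) = 1.0269 g → mol O = 1.0269 ÷ 15.999 = 0.064185 mol
mass % H = 0.18118 g ÷ 2.133 g × 100%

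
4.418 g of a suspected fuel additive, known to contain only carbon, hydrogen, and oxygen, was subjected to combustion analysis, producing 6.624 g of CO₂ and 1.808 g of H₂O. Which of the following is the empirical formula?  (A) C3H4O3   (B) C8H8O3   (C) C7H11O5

(A) C3H4O3

mol C = 6.624 g CO₂ ÷ 44.009 g/mol = 0.15051 mol
mol H = 2 × 1.808 g H₂O ÷ 18.015 g/mol = 0.20072 mol
mass O = 4.418 − (1.8078 + 0.20233) = 2.4078 g → mol O = 2.4078 ÷ 15.999 = 0.15050 mol
Divide by the smallest (0.15050 mol): C 1.000, H 1.334, O 1.000
Multiplying each by 3 gives whole numbers: C 3.00, H 4.00, O 3.00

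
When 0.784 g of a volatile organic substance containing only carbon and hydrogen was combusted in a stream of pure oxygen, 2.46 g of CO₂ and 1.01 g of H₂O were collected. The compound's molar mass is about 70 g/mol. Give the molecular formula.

C5H10

mol C = 2.46 g CO₂ ÷ 44.009 g/mol = 0.05590 mol
mol H = 2 × 1.01 g H₂O ÷ 18.015 g/mol = 0.1121 mol
Divide by the smallest (0.05590 mol): C 1.000, H 2.006
Empirical formula: CH2
Empirical-formula mass = 14.03 g/mol; 70 ÷ 14.03 ≈ 5, so the molecular formula is C5H10.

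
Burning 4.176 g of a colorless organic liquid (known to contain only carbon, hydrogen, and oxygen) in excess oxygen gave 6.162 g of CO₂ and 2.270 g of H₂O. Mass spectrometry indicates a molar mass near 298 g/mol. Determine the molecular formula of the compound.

C10H18O10

mol C = 6.162 g CO₂ ÷ 44.009 g/mol = 0.14002 mol
mol H = 2 × 2.270 g H₂O ÷ 18.015 g/mol = 0.25201 mol
mass O = 4.176 − (1.6817 + 0.25403) = 2.2402 g → mol O = 2.2402 ÷ 15.999 = 0.14002 mol
Divide by the smallest (0.14002 mol): C 1.000, H 1.800, O 1.000
Multiplying each by 5 gives whole numbers: C 5.00, H 9.00, O 5.00
Empirical formula: C5H9O5
Empirical-formula mass = 149.12 g/mol; 298 ÷ 149.12 ≈ 2, so the molecular formula is C10H18O10.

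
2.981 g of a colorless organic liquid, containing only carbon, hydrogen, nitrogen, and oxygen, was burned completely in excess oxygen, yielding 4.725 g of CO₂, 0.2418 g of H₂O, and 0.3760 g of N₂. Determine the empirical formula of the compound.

mol C = 4.725 g CO₂ ÷ 44.009 g/mol = 0.10736 mol
mol H = 2 × 0.2418 g H₂O ÷ 18.015 g/mol = 0.026844 mol
mol N = 2 × 0.3760 g N₂ ÷ 28.014 g/mol = 0.026844 mol
mass O = 2.981 − (1.2896 + 0.027059 + 0.37600) = 1.2884 g → mol O = 1.2884 ÷ 15.999 = 0.080529 mol
Divide by the smallest (0.026844 mol): C 4.000, H 1.000, N 1.000, O 3.000

C4HNO3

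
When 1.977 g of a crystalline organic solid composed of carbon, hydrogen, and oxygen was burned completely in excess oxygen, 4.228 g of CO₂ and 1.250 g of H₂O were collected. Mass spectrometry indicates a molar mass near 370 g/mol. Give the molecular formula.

C18H26O8

mol C = 4.228 g CO₂ ÷ 44.009 g/mol = 0.096071 mol
mol H = 2 × 1.250 g H₂O ÷ 18.015 g/mol = 0.13877 mol
mass O = 1.977 − (1.1539 + 0.13988) = 0.68320 g → mol O = 0.68320 ÷ 15.999 = 0.042703 mol
Divide by the smallest (0.042703 mol): C 2.250, H 3.250, O 1.000
Multiplying each by 4 gives whole numbers: C 9.00, H 13.00, O 4.00
Empirical formula: C9H13O4
Empirical-formula mass = 185.20 g/mol; 370 ÷ 185.20 ≈ 2, so the molecular formula is C18H26O8.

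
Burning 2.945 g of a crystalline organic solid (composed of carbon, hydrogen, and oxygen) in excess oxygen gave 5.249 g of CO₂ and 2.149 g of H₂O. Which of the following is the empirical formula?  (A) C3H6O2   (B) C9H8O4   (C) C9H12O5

(A) C3H6O2

mol C = 5.249 g CO₂ ÷ 44.009 g/mol = 0.11927 mol
mol H = 2 × 2.149 g H₂O ÷ 18.015 g/mol = 0.23858 mol
mass O = 2.945 − (1.4326 + 0.24049) = 1.2719 g → mol O = 1.2719 ÷ 15.999 = 0.079502 mol
Divide by the smallest (0.079502 mol): C 1.500, H 3.001, O 1.000
Multiplying each by 2 gives whole numbers: C 3.00, H 6.00, O 2.00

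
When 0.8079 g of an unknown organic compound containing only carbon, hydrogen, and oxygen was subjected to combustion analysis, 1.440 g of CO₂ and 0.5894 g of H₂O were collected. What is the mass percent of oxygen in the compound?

43.19%

mol C = 1.440 g CO₂ ÷ 44.009 g/mol = 0.032721 mol
mol H = 2 × 0.5894 g H₂O ÷ 18.015 g/mol = 0.065434 mol
mass O = 0.8079 − (0.39301 + 0.065958) = 0.34894 g → mol O = 0.34894 ÷ 15.999 = 0.021810 mol
mass % O = 0.34894 g ÷ 0.8079 g × 100%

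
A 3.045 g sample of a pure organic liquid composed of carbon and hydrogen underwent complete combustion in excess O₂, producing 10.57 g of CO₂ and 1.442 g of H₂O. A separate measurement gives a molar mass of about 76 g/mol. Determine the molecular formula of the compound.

mol C = 10.57 g CO₂ ÷ 44.009 g/mol = 0.24018 mol
mol H = 2 × 1.442 g H₂O ÷ 18.015 g/mol = 0.16009 mol
Divide by the smallest (0.16009 mol): C 1.500, H 1.000
Multiplying each by 2 gives whole numbers: C 3.00, H 2.00
Empirical formula: C3H2
Empirical-formula mass = 38.05 g/mol; 76 ÷ 38.05 ≈ 2, so the molecular formula is C6H4.

C6H4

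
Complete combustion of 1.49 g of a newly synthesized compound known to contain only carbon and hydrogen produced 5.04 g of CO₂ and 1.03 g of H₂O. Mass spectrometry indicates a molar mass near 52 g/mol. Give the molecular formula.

C4H4

mol C = 5.04 g CO₂ ÷ 44.009 g/mol = 0.1145 mol
mol H = 2 × 1.03 g H₂O ÷ 18.015 g/mol = 0.1143 mol
Divide by the smallest (0.1143 mol): C 1.002, H 1.000
Empirical formula: CH
Empirical-formula mass = 13.02 g/mol; 52 ÷ 13.02 ≈ 4, so the molecular formula is C4H4.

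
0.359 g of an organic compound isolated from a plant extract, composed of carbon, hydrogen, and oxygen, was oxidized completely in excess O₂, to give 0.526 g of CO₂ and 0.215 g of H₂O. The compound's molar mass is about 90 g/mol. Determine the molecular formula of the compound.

mol C = 0.526 g CO₂ ÷ 44.009 g/mol = 0.01195 mol
mol H = 2 × 0.215 g H₂O ÷ 18.015 g/mol = 0.02387 mol
mass O = 0.359 − (0.1436 + 0.02406) = 0.1914 g → mol O = 0.1914 ÷ 15.999 = 0.01196 mol
Divide by the smallest (0.01195 mol): C 1.000, H 1.997, O 1.001
Empirical formula: CH2O
Empirical-formula mass = 30.03 g/mol; 90 ÷ 30.03 ≈ 3, so the molecular formula is C3H6O3.

C3H6O3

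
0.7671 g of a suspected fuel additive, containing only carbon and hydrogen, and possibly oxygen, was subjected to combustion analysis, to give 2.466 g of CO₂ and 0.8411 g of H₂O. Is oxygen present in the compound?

no

mol C = 2.466 g CO₂ ÷ 44.009 g/mol = 0.056034 mol
mol H = 2 × 0.8411 g H₂O ÷ 18.015 g/mol = 0.093378 mol
C and H together account for 0.76715 g — essentially the entire 0.7671 g sample — so the compound contains no oxygen.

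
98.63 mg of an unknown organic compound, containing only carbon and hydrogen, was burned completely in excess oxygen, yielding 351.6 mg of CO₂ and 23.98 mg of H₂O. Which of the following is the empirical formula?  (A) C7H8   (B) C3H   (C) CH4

mol C = 0.3516 g CO₂ ÷ 44.009 g/mol = 0.0079893 mol
mol H = 2 × 0.02398 g H₂O ÷ 18.015 g/mol = 0.0026622 mol
Divide by the smallest (0.0026622 mol): C 3.001, H 1.000

(B) C3H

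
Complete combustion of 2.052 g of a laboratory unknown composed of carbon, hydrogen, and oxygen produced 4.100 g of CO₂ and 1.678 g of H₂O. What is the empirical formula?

C2H4O

mol C = 4.100 g CO₂ ÷ 44.009 g/mol = 0.093163 mol
mol H = 2 × 1.678 g H₂O ÷ 18.015 g/mol = 0.18629 mol
mass O = 2.052 − (1.1190 + 0.18778) = 0.74524 g → mol O = 0.74524 ÷ 15.999 = 0.046581 mol
Divide by the smallest (0.046581 mol): C 2.000, H 3.999, O 1.000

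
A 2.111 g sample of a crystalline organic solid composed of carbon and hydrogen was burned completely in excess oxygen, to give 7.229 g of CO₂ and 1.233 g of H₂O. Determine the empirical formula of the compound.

C6H5

mol C = 7.229 g CO₂ ÷ 44.009 g/mol = 0.16426 mol
mol H = 2 × 1.233 g H₂O ÷ 18.015 g/mol = 0.13689 mol
Divide by the smallest (0.13689 mol): C 1.200, H 1.000
Multiplying each by 5 gives whole numbers: C 6.00, H 5.00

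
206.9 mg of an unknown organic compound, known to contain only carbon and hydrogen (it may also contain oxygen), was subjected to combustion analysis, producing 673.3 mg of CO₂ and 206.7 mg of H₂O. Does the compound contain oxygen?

no

mol C = 0.6733 g CO₂ ÷ 44.009 g/mol = 0.015299 mol
mol H = 2 × 0.2067 g H₂O ÷ 18.015 g/mol = 0.022948 mol
C and H together account for 0.20689 g — essentially the entire 0.2069 g sample — so the compound contains no oxygen.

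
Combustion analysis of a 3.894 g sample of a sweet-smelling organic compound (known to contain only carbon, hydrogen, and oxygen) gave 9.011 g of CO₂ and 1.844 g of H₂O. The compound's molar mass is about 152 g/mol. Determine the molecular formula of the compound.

C8H8O3

mol C = 9.011 g CO₂ ÷ 44.009 g/mol = 0.20475 mol
mol H = 2 × 1.844 g H₂O ÷ 18.015 g/mol = 0.20472 mol
mass O = 3.894 − (2.4593 + 0.20636) = 1.2283 g → mol O = 1.2283 ÷ 15.999 = 0.076777 mol
Divide by the smallest (0.076777 mol): C 2.667, H 2.666, O 1.000
Multiplying each by 3 gives whole numbers: C 8.00, H 8.00, O 3.00
Empirical formula: C8H8O3
Empirical-formula mass = 152.15 g/mol; 152 ÷ 152.15 ≈ 1, so the molecular formula is C8H8O3.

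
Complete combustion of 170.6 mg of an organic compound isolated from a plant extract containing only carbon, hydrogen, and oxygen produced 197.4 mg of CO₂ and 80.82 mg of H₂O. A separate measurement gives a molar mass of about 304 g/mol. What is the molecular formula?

mol C = 0.1974 g CO₂ ÷ 44.009 g/mol = 0.0044854 mol
mol H = 2 × 0.08082 g H₂O ÷ 18.015 g/mol = 0.0089725 mol
mass O = 0.1706 − (0.053875 + 0.0090443) = 0.10768 g → mol O = 0.10768 ÷ 15.999 = 0.0067305 mol
Divide by the smallest (0.0044854 mol): C 1.000, H 2.000, O 1.501
Multiplying each by 2 gives whole numbers: C 2.00, H 4.00, O 3.00
Empirical formula: C2H4O3
Empirical-formula mass = 76.05 g/mol; 304 ÷ 76.05 ≈ 4, so the molecular formula is C8H16O12.

C8H16O12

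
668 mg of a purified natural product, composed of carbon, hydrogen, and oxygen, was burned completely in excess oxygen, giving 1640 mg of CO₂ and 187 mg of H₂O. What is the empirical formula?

C9H5O3

mol C = 1.64 g CO₂ ÷ 44.009 g/mol = 0.03727 mol
mol H = 2 × 0.187 g H₂O ÷ 18.015 g/mol = 0.02076 mol
mass O = 0.668 − (0.4476 + 0.02093) = 0.1995 g → mol O = 0.1995 ÷ 15.999 = 0.01247 mol
Divide by the smallest (0.01247 mol): C 2.989, H 1.665, O 1.000
Multiplying each by 3 gives whole numbers: C 8.97, H 5.00, O 3.00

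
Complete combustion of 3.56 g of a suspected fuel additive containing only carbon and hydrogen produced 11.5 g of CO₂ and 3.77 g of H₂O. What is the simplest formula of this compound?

mol C = 11.5 g CO₂ ÷ 44.009 g/mol = 0.2613 mol
mol H = 2 × 3.77 g H₂O ÷ 18.015 g/mol = 0.4185 mol
Divide by the smallest (0.2613 mol): C 1.000, H 1.602
Multiplying each by 5 gives whole numbers: C 5.00, H 8.01

C5H8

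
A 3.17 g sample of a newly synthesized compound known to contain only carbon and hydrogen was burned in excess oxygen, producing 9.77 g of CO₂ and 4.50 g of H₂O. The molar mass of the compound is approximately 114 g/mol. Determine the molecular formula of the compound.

C8H18

mol C = 9.77 g CO₂ ÷ 44.009 g/mol = 0.2220 mol
mol H = 2 × 4.50 g H₂O ÷ 18.015 g/mol = 0.4996 mol
Divide by the smallest (0.2220 mol): C 1.000, H 2.250
Multiplying each by 4 gives whole numbers: C 4.00, H 9.00
Empirical formula: C4H9
Empirical-formula mass = 57.12 g/mol; 114 ÷ 57.12 ≈ 2, so the molecular formula is C8H18.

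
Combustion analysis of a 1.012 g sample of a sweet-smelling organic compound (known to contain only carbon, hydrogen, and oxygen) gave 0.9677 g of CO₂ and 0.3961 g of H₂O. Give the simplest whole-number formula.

CH2O2

mol C = 0.9677 g CO₂ ÷ 44.009 g/mol = 0.021989 mol
mol H = 2 × 0.3961 g H₂O ÷ 18.015 g/mol = 0.043974 mol
mass O = 1.012 − (0.26411 + 0.044326) = 0.70357 g → mol O = 0.70357 ÷ 15.999 = 0.043976 mol
Divide by the smallest (0.021989 mol): C 1.000, H 2.000, O 2.000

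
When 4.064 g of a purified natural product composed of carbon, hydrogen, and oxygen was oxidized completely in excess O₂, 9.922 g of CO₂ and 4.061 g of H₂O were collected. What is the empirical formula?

mol C = 9.922 g CO₂ ÷ 44.009 g/mol = 0.22545 mol
mol H = 2 × 4.061 g H₂O ÷ 18.015 g/mol = 0.45085 mol
mass O = 4.064 − (2.7079 + 0.45445) = 0.90162 g → mol O = 0.90162 ÷ 15.999 = 0.056355 mol
Divide by the smallest (0.056355 mol): C 4.001, H 8.000, O 1.000

C4H8O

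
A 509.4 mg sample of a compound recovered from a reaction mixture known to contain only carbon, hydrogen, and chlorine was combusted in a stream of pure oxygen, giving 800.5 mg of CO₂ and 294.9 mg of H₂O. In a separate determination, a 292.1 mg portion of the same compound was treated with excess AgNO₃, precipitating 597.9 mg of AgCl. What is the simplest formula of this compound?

mol C = 0.8005 g CO₂ ÷ 44.009 g/mol = 0.018189 mol
mol H = 2 × 0.2949 g H₂O ÷ 18.015 g/mol = 0.032739 mol
From the AgCl data: mol Cl per gram of compound = (0.5979 ÷ 143.318) ÷ 0.2921 = 0.014282 mol/g, so in the 0.5094 g combustion sample mol Cl = 0.0072754 mol
Divide by the smallest (0.0072754 mol): C 2.500, H 4.500, Cl 1.000
Multiplying each by 2 gives whole numbers: C 5.00, H 9.00, Cl 2.00

C5H9Cl2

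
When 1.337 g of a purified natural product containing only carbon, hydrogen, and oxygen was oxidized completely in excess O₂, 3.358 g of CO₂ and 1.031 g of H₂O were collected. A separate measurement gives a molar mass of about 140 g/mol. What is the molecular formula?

C8H12O2

mol C = 3.358 g CO₂ ÷ 44.009 g/mol = 0.076303 mol
mol H = 2 × 1.031 g H₂O ÷ 18.015 g/mol = 0.11446 mol
mass O = 1.337 − (0.91647 + 0.11538) = 0.30515 g → mol O = 0.30515 ÷ 15.999 = 0.019073 mol
Divide by the smallest (0.019073 mol): C 4.000, H 6.001, O 1.000
Empirical formula: C4H6O
Empirical-formula mass = 70.09 g/mol; 140 ÷ 70.09 ≈ 2, so the molecular formula is C8H12O2.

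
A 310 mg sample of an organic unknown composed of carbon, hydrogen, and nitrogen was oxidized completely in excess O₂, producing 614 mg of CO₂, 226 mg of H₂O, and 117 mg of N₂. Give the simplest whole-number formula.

mol C = 0.614 g CO₂ ÷ 44.009 g/mol = 0.01395 mol
mol H = 2 × 0.226 g H₂O ÷ 18.015 g/mol = 0.02509 mol
mol N = 2 × 0.117 g N₂ ÷ 28.014 g/mol = 0.008353 mol
Divide by the smallest (0.008353 mol): C 1.670, H 3.004, N 1.000
Multiplying each by 3 gives whole numbers: C 5.01, H 9.01, N 3.00

C5H9N3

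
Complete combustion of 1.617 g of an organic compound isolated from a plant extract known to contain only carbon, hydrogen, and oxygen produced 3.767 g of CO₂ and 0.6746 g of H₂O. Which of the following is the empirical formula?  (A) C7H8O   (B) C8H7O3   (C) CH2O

(B) C8H7O3

mol C = 3.767 g CO₂ ÷ 44.009 g/mol = 0.085596 mol
mol H = 2 × 0.6746 g H₂O ÷ 18.015 g/mol = 0.074893 mol
mass O = 1.617 − (1.0281 + 0.075492) = 0.51341 g → mol O = 0.51341 ÷ 15.999 = 0.032090 mol
Divide by the smallest (0.032090 mol): C 2.667, H 2.334, O 1.000
Multiplying each by 3 gives whole numbers: C 8.00, H 7.00, O 3.00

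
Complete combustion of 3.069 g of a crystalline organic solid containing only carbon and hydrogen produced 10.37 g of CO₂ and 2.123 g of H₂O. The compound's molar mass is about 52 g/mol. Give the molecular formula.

C4H4

mol C = 10.37 g CO₂ ÷ 44.009 g/mol = 0.23563 mol
mol H = 2 × 2.123 g H₂O ÷ 18.015 g/mol = 0.23569 mol
Divide by the smallest (0.23563 mol): C 1.000, H 1.000
Empirical formula: CH
Empirical-formula mass = 13.02 g/mol; 52 ÷ 13.02 ≈ 4, so the molecular formula is C4H4.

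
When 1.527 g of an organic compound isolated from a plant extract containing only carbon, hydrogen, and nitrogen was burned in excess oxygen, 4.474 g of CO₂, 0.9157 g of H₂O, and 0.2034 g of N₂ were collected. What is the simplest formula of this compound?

C7H7N

mol C = 4.474 g CO₂ ÷ 44.009 g/mol = 0.10166 mol
mol H = 2 × 0.9157 g H₂O ÷ 18.015 g/mol = 0.10166 mol
mol N = 2 × 0.2034 g N₂ ÷ 28.014 g/mol = 0.014521 mol
Divide by the smallest (0.014521 mol): C 7.001, H 7.001, N 1.000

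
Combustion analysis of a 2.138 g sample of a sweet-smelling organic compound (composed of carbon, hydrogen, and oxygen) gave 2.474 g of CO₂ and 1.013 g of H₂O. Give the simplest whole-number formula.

mol C = 2.474 g CO₂ ÷ 44.009 g/mol = 0.056216 mol
mol H = 2 × 1.013 g H₂O ÷ 18.015 g/mol = 0.11246 mol
mass O = 2.138 − (0.67521 + 0.11336) = 1.3494 g → mol O = 1.3494 ÷ 15.999 = 0.084345 mol
Divide by the smallest (0.056216 mol): C 1.000, H 2.001, O 1.500
Multiplying each by 2 gives whole numbers: C 2.00, H 4.00, O 3.00

C2H4O3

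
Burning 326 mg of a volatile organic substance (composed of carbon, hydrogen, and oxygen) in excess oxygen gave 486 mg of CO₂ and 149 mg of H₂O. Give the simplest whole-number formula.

C2H3O2

mol C = 0.486 g CO₂ ÷ 44.009 g/mol = 0.01104 mol
mol H = 2 × 0.149 g H₂O ÷ 18.015 g/mol = 0.01654 mol
mass O = 0.326 − (0.1326 + 0.01667) = 0.1767 g → mol O = 0.1767 ÷ 15.999 = 0.01104 mol
Divide by the smallest (0.01104 mol): C 1.000, H 1.498, O 1.000
Multiplying each by 2 gives whole numbers: C 2.00, H 3.00, O 2.00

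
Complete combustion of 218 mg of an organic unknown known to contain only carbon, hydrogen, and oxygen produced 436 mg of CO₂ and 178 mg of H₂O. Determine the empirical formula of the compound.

mol C = 0.436 g CO₂ ÷ 44.009 g/mol = 0.009907 mol
mol H = 2 × 0.178 g H₂O ÷ 18.015 g/mol = 0.01976 mol
mass O = 0.218 − (0.1190 + 0.01992) = 0.07909 g → mol O = 0.07909 ÷ 15.999 = 0.004943 mol
Divide by the smallest (0.004943 mol): C 2.004, H 3.998, O 1.000

C2H4O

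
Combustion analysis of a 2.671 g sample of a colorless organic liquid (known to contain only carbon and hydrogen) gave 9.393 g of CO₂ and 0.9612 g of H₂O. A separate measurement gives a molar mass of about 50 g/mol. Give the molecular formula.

mol C = 9.393 g CO₂ ÷ 44.009 g/mol = 0.21343 mol
mol H = 2 × 0.9612 g H₂O ÷ 18.015 g/mol = 0.10671 mol
Divide by the smallest (0.10671 mol): C 2.000, H 1.000
Empirical formula: C2H
Empirical-formula mass = 25.03 g/mol; 50 ÷ 25.03 ≈ 2, so the molecular formula is C4H2.

C4H2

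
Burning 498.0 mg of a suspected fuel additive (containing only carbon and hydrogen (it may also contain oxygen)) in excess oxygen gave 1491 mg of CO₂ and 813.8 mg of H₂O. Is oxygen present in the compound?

no

mol C = 1.491 g CO₂ ÷ 44.009 g/mol = 0.033879 mol
mol H = 2 × 0.8138 g H₂O ÷ 18.015 g/mol = 0.090347 mol
C and H together account for 0.49800 g — essentially the entire 0.4980 g sample — so the compound contains no oxygen.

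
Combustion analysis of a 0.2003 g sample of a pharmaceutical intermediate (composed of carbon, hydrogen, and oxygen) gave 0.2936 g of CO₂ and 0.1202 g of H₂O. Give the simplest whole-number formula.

mol C = 0.2936 g CO₂ ÷ 44.009 g/mol = 0.0066714 mol
mol H = 2 × 0.1202 g H₂O ÷ 18.015 g/mol = 0.013344 mol
mass O = 0.2003 − (0.080130 + 0.013451) = 0.10672 g → mol O = 0.10672 ÷ 15.999 = 0.0066704 mol
Divide by the smallest (0.0066704 mol): C 1.000, H 2.001, O 1.000

CH2O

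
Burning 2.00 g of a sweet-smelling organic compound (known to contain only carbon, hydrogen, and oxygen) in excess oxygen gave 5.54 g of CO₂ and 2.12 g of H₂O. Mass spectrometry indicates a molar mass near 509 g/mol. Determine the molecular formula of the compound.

mol C = 5.54 g CO₂ ÷ 44.009 g/mol = 0.1259 mol
mol H = 2 × 2.12 g H₂O ÷ 18.015 g/mol = 0.2354 mol
mass O = 2.00 − (1.512 + 0.2372) = 0.2508 g → mol O = 0.2508 ÷ 15.999 = 0.01567 mol
Divide by the smallest (0.01567 mol): C 8.031, H 15.016, O 1.000
Empirical formula: C8H15O
Empirical-formula mass = 127.21 g/mol; 509 ÷ 127.21 ≈ 4, so the molecular formula is C32H60O4.

C32H60O4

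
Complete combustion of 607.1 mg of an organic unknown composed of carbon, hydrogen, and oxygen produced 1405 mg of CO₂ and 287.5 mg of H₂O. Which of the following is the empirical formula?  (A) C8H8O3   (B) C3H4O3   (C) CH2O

(A) C8H8O3

mol C = 1.405 g CO₂ ÷ 44.009 g/mol = 0.031925 mol
mol H = 2 × 0.2875 g H₂O ÷ 18.015 g/mol = 0.031918 mol
mass O = 0.6071 − (0.38345 + 0.032173) = 0.19147 g → mol O = 0.19147 ÷ 15.999 = 0.011968 mol
Divide by the smallest (0.011968 mol): C 2.668, H 2.667, O 1.000
Multiplying each by 3 gives whole numbers: C 8.00, H 8.00, O 3.00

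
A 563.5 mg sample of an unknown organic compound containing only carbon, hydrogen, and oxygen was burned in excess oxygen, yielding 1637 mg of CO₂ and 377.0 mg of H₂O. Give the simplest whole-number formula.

mol C = 1.637 g CO₂ ÷ 44.009 g/mol = 0.037197 mol
mol H = 2 × 0.3770 g H₂O ÷ 18.015 g/mol = 0.041854 mol
mass O = 0.5635 − (0.44677 + 0.042189) = 0.074539 g → mol O = 0.074539 ÷ 15.999 = 0.0046590 mol
Divide by the smallest (0.0046590 mol): C 7.984, H 8.984, O 1.000

C8H9O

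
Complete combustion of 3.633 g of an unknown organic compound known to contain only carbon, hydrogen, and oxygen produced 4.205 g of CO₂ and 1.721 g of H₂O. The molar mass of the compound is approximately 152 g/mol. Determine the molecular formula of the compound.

mol C = 4.205 g CO₂ ÷ 44.009 g/mol = 0.095549 mol
mol H = 2 × 1.721 g H₂O ÷ 18.015 g/mol = 0.19106 mol
mass O = 3.633 − (1.1476 + 0.19259) = 2.2928 g → mol O = 2.2928 ÷ 15.999 = 0.14331 mol
Divide by the smallest (0.095549 mol): C 1.000, H 2.000, O 1.500
Multiplying each by 2 gives whole numbers: C 2.00, H 4.00, O 3.00
Empirical formula: C2H4O3
Empirical-formula mass = 76.05 g/mol; 152 ÷ 76.05 ≈ 2, so the molecular formula is C4H8O6.

C4H8O6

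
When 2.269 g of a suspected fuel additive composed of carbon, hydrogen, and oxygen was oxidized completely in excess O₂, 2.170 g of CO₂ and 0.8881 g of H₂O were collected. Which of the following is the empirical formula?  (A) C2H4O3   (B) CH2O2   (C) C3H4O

(B) CH2O2

mol C = 2.170 g CO₂ ÷ 44.009 g/mol = 0.049308 mol
mol H = 2 × 0.8881 g H₂O ÷ 18.015 g/mol = 0.098596 mol
mass O = 2.269 − (0.59224 + 0.099384) = 1.5774 g → mol O = 1.5774 ÷ 15.999 = 0.098592 mol
Divide by the smallest (0.049308 mol): C 1.000, H 2.000, O 2.000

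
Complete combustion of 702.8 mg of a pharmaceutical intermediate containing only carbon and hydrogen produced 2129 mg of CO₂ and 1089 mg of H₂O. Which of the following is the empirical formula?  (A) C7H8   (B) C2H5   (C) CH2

(B) C2H5

mol C = 2.129 g CO₂ ÷ 44.009 g/mol = 0.048376 mol
mol H = 2 × 1.089 g H₂O ÷ 18.015 g/mol = 0.12090 mol
Divide by the smallest (0.048376 mol): C 1.000, H 2.499
Multiplying each by 2 gives whole numbers: C 2.00, H 5.00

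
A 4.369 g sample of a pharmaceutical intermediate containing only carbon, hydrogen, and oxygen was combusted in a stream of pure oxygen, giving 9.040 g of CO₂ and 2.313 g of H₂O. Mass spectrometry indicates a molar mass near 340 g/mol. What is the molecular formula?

mol C = 9.040 g CO₂ ÷ 44.009 g/mol = 0.20541 mol
mol H = 2 × 2.313 g H₂O ÷ 18.015 g/mol = 0.25679 mol
mass O = 4.369 − (2.4672 + 0.25884) = 1.6429 g → mol O = 1.6429 ÷ 15.999 = 0.10269 mol
Divide by the smallest (0.10269 mol): C 2.000, H 2.501, O 1.000
Multiplying each by 2 gives whole numbers: C 4.00, H 5.00, O 2.00
Empirical formula: C4H5O2
Empirical-formula mass = 85.08 g/mol; 340 ÷ 85.08 ≈ 4, so the molecular formula is C16H20O8.

C16H20O8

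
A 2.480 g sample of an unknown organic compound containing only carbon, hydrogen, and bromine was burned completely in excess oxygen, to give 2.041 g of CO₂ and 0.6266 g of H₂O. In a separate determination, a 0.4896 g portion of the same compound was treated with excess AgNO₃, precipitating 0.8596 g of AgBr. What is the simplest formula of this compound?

mol C = 2.041 g CO₂ ÷ 44.009 g/mol = 0.046377 mol
mol H = 2 × 0.6266 g H₂O ÷ 18.015 g/mol = 0.069564 mol
From the AgBr data: mol Br per gram of compound = (0.8596 ÷ 187.772) ÷ 0.4896 = 0.0093503 mol/g, so in the 2.480 g combustion sample mol Br = 0.023189 mol
Divide by the smallest (0.023189 mol): C 2.000, H 3.000, Br 1.000

C2H3Br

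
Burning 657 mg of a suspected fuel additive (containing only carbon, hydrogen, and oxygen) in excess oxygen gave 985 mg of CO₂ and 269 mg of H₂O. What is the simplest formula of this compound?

C3H4O3

mol C = 0.985 g CO₂ ÷ 44.009 g/mol = 0.02238 mol
mol H = 2 × 0.269 g H₂O ÷ 18.015 g/mol = 0.02986 mol
mass O = 0.657 − (0.2688 + 0.03010) = 0.3581 g → mol O = 0.3581 ÷ 15.999 = 0.02238 mol
Divide by the smallest (0.02238 mol): C 1.000, H 1.334, O 1.000
Multiplying each by 3 gives whole numbers: C 3.00, H 4.00, O 3.00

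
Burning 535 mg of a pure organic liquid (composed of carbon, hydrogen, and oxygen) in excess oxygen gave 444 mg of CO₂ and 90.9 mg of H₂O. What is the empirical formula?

mol C = 0.444 g CO₂ ÷ 44.009 g/mol = 0.01009 mol
mol H = 2 × 0.0909 g H₂O ÷ 18.015 g/mol = 0.01009 mol
mass O = 0.535 − (0.1212 + 0.01017) = 0.4037 g → mol O = 0.4037 ÷ 15.999 = 0.02523 mol
Divide by the smallest (0.01009 mol): C 1.000, H 1.000, O 2.501
Multiplying each by 2 gives whole numbers: C 2.00, H 2.00, O 5.00

C2H2O5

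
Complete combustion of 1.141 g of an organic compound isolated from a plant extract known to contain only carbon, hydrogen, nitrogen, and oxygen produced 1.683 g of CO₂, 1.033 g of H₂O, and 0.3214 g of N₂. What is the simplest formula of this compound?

mol C = 1.683 g CO₂ ÷ 44.009 g/mol = 0.038242 mol
mol H = 2 × 1.033 g H₂O ÷ 18.015 g/mol = 0.11468 mol
mol N = 2 × 0.3214 g N₂ ÷ 28.014 g/mol = 0.022946 mol
mass O = 1.141 − (0.45933 + 0.11560 + 0.32140) = 0.24467 g → mol O = 0.24467 ÷ 15.999 = 0.015293 mol
Divide by the smallest (0.015293 mol): C 2.501, H 7.499, N 1.500, O 1.000
Multiplying each by 2 gives whole numbers: C 5.00, H 15.00, N 3.00, O 2.00

C5H15N3O2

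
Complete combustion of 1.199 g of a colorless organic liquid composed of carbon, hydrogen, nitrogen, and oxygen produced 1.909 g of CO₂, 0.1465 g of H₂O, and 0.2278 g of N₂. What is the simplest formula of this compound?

C8H3N3O5

mol C = 1.909 g CO₂ ÷ 44.009 g/mol = 0.043377 mol
mol H = 2 × 0.1465 g H₂O ÷ 18.015 g/mol = 0.016264 mol
mol N = 2 × 0.2278 g N₂ ÷ 28.014 g/mol = 0.016263 mol
mass O = 1.199 − (0.52101 + 0.016394 + 0.22780) = 0.43380 g → mol O = 0.43380 ÷ 15.999 = 0.027114 mol
Divide by the smallest (0.016263 mol): C 2.667, H 1.000, N 1.000, O 1.667
Multiplying each by 3 gives whole numbers: C 8.00, H 3.00, N 3.00, O 5.00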